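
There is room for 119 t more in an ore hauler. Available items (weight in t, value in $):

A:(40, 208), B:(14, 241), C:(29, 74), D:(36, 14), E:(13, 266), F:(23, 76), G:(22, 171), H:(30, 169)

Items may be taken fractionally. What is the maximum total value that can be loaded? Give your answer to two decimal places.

1055.00

Ratios (sorted): E 20.46, B 17.21, G 7.77, H 5.63, A 5.20, F 3.30, C 2.55, D 0.39
take E (13 @ 266); take B (14 @ 241); take G (22 @ 171); take H (30 @ 169); take A (40 @ 208). Capacity used 119/119.
Total value = 1055.00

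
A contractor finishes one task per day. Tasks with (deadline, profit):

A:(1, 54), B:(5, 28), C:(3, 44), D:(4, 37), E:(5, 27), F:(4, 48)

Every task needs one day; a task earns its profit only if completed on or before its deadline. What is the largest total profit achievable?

Take jobs in profit order; each goes to the latest open slot no later than its deadline.
By profit: A(d1,54), F(d4,48), C(d3,44), D(d4,37), B(d5,28), E(d5,27)
A→slot 1; F→slot 4; C→slot 3; D→slot 2; B→slot 5; E skipped.
Profit = 54 + 37 + 44 + 48 + 28 = 211

211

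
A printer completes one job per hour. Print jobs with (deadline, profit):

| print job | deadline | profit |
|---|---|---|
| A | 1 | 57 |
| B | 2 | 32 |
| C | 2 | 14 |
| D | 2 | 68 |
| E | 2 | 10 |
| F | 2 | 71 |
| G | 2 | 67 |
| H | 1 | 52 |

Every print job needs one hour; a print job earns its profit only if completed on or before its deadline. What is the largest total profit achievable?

Take jobs in profit order; each goes to the latest open slot no later than its deadline.
Profit order: F=71 D=68 G=67 A=57 H=52 B=32 C=14 E=10
Assign: F→slot 2, D→slot 1, G skipped, A skipped, H skipped, B skipped, C skipped, E skipped.
Slots: [1:D] [2:F]
Profit = 68 + 71 = 139

139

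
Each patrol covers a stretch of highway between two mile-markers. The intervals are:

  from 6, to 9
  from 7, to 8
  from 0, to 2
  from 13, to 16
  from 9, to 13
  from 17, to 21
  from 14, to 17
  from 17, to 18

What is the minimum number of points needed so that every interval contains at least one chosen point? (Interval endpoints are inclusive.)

Sort by right endpoint; whenever an interval is uncovered, place a point at its right end.
By right end: [0,2]  [7,8]  [6,9]  [9,13]  [13,16]  [14,17]  [17,18]  [17,21]
[0,2] uncovered → point at 2; [7,8] uncovered → point at 8; [9,13] uncovered → point at 13; [14,17] uncovered → point at 17.
Points: 2, 8, 13, 17 (4 total).

4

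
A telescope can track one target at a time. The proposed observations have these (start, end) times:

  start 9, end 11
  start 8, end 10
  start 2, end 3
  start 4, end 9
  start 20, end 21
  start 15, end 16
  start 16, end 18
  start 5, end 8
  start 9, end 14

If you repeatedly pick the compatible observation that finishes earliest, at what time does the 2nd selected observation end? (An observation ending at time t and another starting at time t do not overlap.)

8

Sorted by end: (2,3)  (5,8)  (4,9)  (8,10)  (9,11)  (9,14)  (15,16)  (16,18)  (20,21)
take (2,3); take (5,8); take (8,10); take (15,16); take (16,18); take (20,21).
Selected: (2,3) (5,8) (8,10) (15,16) (16,18) (20,21)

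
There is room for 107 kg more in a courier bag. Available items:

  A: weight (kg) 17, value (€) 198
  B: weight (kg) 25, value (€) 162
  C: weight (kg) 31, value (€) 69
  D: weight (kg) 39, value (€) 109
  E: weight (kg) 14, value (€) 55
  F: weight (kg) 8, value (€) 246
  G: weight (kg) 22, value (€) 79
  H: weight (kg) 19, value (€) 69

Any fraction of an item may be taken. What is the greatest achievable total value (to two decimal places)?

814.59

Greedy by value/weight ratio, highest first.
Order: F (246/8=30.75) > A (198/17=11.65) > B (162/25=6.48) > E (55/14=3.93) > H (69/19=3.63) > G (79/22=3.59) > D (109/39=2.79) > C (69/31=2.23)
Fill: take F (8 @ 246) → take A (17 @ 198) → take B (25 @ 162) → take E (14 @ 55) → take H (19 @ 69) → take G (22 @ 79) → take 2/39 of D → 5.59; 107/107 used.
Total value = 814.59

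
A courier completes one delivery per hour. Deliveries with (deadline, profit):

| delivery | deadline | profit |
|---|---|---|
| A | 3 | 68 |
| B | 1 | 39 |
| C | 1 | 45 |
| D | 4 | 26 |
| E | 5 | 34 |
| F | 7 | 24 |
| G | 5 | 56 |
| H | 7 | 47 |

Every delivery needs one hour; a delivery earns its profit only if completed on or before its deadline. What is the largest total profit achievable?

Sort by profit descending; place each in the latest free slot ≤ its deadline.
By profit: A(d3,68), G(d5,56), H(d7,47), C(d1,45), B(d1,39), E(d5,34), D(d4,26), F(d7,24)
A→slot 3; G→slot 5; H→slot 7; C→slot 1; B skipped; E→slot 4; D→slot 2; F→slot 6.
Profit = 45 + 26 + 68 + 34 + 56 + 24 + 47 = 300

300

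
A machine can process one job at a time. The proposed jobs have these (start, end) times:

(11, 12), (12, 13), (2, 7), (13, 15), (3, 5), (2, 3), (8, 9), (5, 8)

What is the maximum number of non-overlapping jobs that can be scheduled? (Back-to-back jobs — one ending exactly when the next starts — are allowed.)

7

By end time: (2,3), (3,5), (2,7), (5,8), (8,9), (11,12), (12,13), (13,15).
Pick (2,3); next start ≥ 3 → (3,5); next start ≥ 5 → (5,8); next start ≥ 8 → (8,9); next start ≥ 9 → (11,12); next start ≥ 12 → (12,13); next start ≥ 13 → (13,15).
Selected 7 jobs.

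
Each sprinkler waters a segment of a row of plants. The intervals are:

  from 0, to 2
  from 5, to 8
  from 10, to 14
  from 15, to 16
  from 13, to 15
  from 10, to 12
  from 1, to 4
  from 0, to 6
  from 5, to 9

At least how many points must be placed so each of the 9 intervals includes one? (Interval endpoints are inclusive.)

Sort by right endpoint; whenever an interval is uncovered, place a point at its right end.
Sorted: [0,2] [1,4] [0,6] [5,8] [5,9] [10,12] [10,14] [13,15] [15,16]
{[0,2],[1,4],[0,6]} hit by 2; {[5,8],[5,9]} hit by 8; {[10,12],[10,14]} hit by 12; {[13,15],[15,16]} hit by 15.
Points: 2, 8, 12, 15 (4 total).

4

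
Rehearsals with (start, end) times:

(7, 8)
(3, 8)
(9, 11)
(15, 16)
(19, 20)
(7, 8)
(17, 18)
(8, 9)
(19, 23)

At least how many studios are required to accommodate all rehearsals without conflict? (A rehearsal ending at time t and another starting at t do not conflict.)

The answer is the maximum number of intervals overlapping at any instant.
Events (time:±→running): 3:+→1 7:+→2 7:+→3 … peak 3.

3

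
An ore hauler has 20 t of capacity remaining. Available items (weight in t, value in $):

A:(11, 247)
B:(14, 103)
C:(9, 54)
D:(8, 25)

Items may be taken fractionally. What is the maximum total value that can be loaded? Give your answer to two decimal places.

313.21

Order: A (247/11=22.45) > B (103/14=7.36) > C (54/9=6.00) > D (25/8=3.12)
Fill: take A (11 @ 247) → take 9/14 of B → 66.21; 20/20 used.
Total value = 313.21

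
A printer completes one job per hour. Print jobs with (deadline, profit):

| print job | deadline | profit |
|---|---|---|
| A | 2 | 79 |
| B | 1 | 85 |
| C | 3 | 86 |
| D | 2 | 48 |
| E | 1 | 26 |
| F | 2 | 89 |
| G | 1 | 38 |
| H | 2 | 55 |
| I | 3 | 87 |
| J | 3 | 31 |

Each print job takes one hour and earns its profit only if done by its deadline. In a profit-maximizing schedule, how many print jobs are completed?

3

Sort by profit descending; place each in the latest free slot ≤ its deadline.
By profit: F(d2,89), I(d3,87), C(d3,86), B(d1,85), A(d2,79), H(d2,55), D(d2,48), G(d1,38), J(d3,31), E(d1,26)
F→slot 2; I→slot 3; C→slot 1; B skipped; A skipped; H skipped; D skipped; G skipped; J skipped; E skipped.
3 of 10 scheduled.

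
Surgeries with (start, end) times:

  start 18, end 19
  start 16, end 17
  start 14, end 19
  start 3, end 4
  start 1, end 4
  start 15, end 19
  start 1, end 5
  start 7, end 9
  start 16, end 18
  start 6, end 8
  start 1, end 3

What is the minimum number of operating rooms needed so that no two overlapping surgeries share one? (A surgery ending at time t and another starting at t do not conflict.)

Count concurrent intervals with a sweep; the peak is the room count.
Events (time:±→running): 1:+→1 1:+→2 1:+→3 3:-→2 3:+→3 4:-→2 4:-→1 5:-→0 6:+→1 7:+→2 8:-→1 9:-→0 14:+→1 15:+→2 16:+→3 16:+→4 … peak 4.

4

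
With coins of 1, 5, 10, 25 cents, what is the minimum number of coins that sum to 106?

Greedy: take as many of the largest coin as possible, then repeat with the remainder.
106 − 4×25→6 − 1×5→1 − 1×1→0
Total coins = 4 + 1 + 1 = 6

6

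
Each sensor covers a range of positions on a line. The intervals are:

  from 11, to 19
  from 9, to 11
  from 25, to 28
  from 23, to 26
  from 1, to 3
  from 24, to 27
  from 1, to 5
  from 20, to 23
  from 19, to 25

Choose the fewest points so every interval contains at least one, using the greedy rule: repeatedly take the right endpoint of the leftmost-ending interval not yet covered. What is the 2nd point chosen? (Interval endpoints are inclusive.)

Process intervals by earliest right end; each time one isn't hit yet, stab at its right endpoint.
By right end: [1,3]  [1,5]  [9,11]  [11,19]  [20,23]  [19,25]  [23,26]  [24,27]  [25,28]
[1,3] uncovered → point at 3; [9,11] uncovered → point at 11; [20,23] uncovered → point at 23; [24,27] uncovered → point at 27.
Points: 3, 11, 23, 27 (4 total).

11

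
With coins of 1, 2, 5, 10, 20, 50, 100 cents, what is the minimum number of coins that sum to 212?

212 = 2×100 + 1×10 + 1×2
Total coins = 2 + 1 + 1 = 4

4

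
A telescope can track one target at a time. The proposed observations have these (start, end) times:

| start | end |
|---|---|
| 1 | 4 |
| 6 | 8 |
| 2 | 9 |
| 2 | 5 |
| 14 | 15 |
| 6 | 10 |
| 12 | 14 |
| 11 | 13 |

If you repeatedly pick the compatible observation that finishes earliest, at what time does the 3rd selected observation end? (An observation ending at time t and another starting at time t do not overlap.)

13

Order by finish time; keep every interval that doesn't clash with the previous kept one.
By end time: (1,4), (2,5), (6,8), (2,9), (6,10), (11,13), (12,14), (14,15).
Pick (1,4); next start ≥ 4 → (6,8); next start ≥ 8 → (11,13); next start ≥ 13 → (14,15).
Selected: (1,4) (6,8) (11,13) (14,15)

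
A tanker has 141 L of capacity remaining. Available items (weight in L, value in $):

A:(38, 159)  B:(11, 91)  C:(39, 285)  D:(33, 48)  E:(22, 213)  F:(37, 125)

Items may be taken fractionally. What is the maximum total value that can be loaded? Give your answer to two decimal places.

852.73

Order: E (213/22=9.68) > B (91/11=8.27) > C (285/39=7.31) > A (159/38=4.18) > F (125/37=3.38) > D (48/33=1.45)
Fill: take E (22 @ 213) → take B (11 @ 91) → take C (39 @ 285) → take A (38 @ 159) → take 31/37 of F → 104.73; 141/141 used.
Total value = 852.73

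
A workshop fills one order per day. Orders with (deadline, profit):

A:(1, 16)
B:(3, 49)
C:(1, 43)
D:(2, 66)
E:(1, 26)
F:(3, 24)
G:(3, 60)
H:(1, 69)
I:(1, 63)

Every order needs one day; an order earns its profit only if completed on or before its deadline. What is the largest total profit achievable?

Sort by profit descending; place each in the latest free slot ≤ its deadline.
By profit: H(d1,69), D(d2,66), I(d1,63), G(d3,60), B(d3,49), C(d1,43), E(d1,26), F(d3,24), A(d1,16)
H→slot 1; D→slot 2; I skipped; G→slot 3; B skipped; C skipped; E skipped; F skipped; A skipped.
Profit = 69 + 66 + 60 = 195

195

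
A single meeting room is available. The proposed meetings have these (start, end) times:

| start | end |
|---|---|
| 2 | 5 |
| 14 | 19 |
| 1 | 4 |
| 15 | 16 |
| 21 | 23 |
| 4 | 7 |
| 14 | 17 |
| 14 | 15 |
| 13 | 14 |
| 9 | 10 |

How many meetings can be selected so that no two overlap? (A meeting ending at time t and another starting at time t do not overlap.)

Sorted by end: (1,4)  (2,5)  (4,7)  (9,10)  (13,14)  (14,15)  (15,16)  (14,17)  (14,19)  (21,23)
take (1,4); take (4,7); take (9,10); take (13,14); take (14,15); take (15,16); take (21,23).
Selected 7 meetings.

7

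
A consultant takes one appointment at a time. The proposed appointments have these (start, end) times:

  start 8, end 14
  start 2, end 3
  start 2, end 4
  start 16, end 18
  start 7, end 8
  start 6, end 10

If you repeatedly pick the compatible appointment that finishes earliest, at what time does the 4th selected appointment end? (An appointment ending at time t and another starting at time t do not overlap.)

18

By end time: (2,3), (2,4), (7,8), (6,10), (8,14), (16,18).
Pick (2,3); next start ≥ 3 → (7,8); next start ≥ 8 → (8,14); next start ≥ 14 → (16,18).
Selected: (2,3) (7,8) (8,14) (16,18)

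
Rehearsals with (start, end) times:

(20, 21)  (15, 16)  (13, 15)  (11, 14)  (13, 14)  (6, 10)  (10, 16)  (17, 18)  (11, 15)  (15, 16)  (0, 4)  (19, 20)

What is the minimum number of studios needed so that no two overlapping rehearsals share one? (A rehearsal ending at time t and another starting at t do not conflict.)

The answer is the maximum number of intervals overlapping at any instant.
Events (time:±→running): 0:+→1 4:-→0 6:+→1 10:-→0 10:+→1 11:+→2 11:+→3 13:+→4 13:+→5 … peak 5.

5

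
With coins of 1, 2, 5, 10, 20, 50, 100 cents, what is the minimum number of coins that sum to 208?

208 = 2×100 + 1×5 + 1×2 + 1×1
Total coins = 2 + 1 + 1 + 1 = 5

5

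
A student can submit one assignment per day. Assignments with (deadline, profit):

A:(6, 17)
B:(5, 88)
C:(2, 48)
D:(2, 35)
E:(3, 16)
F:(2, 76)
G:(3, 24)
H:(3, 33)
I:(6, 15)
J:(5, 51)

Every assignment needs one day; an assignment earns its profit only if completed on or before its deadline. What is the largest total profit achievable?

313

Sort by profit descending; place each in the latest free slot ≤ its deadline.
Profit order: B=88 F=76 J=51 C=48 D=35 H=33 G=24 A=17 E=16 I=15
Assign: B→slot 5, F→slot 2, J→slot 4, C→slot 1, D skipped, H→slot 3, G skipped, A→slot 6, E skipped, I skipped.
Slots: [1:C] [2:F] [3:H] [4:J] [5:B] [6:A]
Profit = 48 + 76 + 33 + 51 + 88 + 17 = 313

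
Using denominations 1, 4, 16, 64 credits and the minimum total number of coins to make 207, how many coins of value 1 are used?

3

207 = 3×64 + 3×4 + 3×1
Count of 1: 3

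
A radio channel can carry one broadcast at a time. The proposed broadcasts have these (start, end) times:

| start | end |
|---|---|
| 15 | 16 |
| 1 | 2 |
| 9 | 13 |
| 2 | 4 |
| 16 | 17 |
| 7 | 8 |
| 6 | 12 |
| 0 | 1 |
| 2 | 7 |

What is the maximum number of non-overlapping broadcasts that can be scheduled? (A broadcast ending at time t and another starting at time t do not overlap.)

By end time: (0,1), (1,2), (2,4), (2,7), (7,8), (6,12), (9,13), (15,16), (16,17).
Pick (0,1); next start ≥ 1 → (1,2); next start ≥ 2 → (2,4); next start ≥ 4 → (7,8); next start ≥ 8 → (9,13); next start ≥ 13 → (15,16); next start ≥ 16 → (16,17).
Selected 7 broadcasts.

7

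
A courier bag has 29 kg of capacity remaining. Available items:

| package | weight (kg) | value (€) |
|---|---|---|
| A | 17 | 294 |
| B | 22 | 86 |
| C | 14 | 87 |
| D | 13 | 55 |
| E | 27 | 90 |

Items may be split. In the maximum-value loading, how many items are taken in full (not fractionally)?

1

Greedy by value/weight ratio, highest first.
Ratios (sorted): A 17.29, C 6.21, D 4.23, B 3.91, E 3.33
take A (17 @ 294); take 12/14 of C → 74.57. Capacity used 29/29.
1 item(s) taken whole; one partial (take 12/14 of C).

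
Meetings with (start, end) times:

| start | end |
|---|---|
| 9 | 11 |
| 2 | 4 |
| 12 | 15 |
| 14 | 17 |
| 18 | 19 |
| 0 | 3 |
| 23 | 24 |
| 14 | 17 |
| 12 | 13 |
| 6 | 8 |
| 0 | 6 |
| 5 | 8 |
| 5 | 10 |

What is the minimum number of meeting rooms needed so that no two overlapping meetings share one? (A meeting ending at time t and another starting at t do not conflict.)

starts: [0, 0, 2, 5, 5, 6, 9, 12, 12, 14, 14, 18, 23]
ends:   [3, 4, 6, 8, 8, 10, 11, 13, 15, 17, 17, 19, 24]
s0→1 s0→2 s2→3  — peak 3.

3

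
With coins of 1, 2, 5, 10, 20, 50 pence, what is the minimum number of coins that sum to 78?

5

78 − 1×50→28 − 1×20→8 − 1×5→3 − 1×2→1 − 1×1→0
Total coins = 1 + 1 + 1 + 1 + 1 = 5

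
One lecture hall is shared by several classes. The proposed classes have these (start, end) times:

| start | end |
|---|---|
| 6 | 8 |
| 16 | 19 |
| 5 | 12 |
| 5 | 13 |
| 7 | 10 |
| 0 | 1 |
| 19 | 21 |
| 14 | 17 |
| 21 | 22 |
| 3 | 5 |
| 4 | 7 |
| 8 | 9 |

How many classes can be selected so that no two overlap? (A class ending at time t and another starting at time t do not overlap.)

Sorted by end: (0,1)  (3,5)  (4,7)  (6,8)  (8,9)  (7,10)  (5,12)  (5,13)  (14,17)  (16,19)  (19,21)  (21,22)
take (0,1); take (3,5); skip (4,7); take (6,8); take (8,9); skip (7,10); skip (5,13); take (14,17); take (19,21); take (21,22).
Selected 7 classes.

7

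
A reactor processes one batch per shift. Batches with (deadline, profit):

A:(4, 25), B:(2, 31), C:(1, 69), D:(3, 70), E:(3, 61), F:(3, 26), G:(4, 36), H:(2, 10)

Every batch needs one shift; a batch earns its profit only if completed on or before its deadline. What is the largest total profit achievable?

236

By profit: D(d3,70), C(d1,69), E(d3,61), G(d4,36), B(d2,31), F(d3,26), A(d4,25), H(d2,10)
D→slot 3; C→slot 1; E→slot 2; G→slot 4; B skipped; F skipped; A skipped; H skipped.
Profit = 69 + 61 + 70 + 36 = 236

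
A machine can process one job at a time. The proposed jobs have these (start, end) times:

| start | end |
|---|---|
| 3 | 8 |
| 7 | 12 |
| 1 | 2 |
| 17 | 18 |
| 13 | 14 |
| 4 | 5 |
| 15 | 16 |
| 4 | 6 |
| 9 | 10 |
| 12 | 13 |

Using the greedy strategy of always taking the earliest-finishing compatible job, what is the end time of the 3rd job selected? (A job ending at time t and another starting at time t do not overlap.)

10

Sorted by end: (1,2)  (4,5)  (4,6)  (3,8)  (9,10)  (7,12)  (12,13)  (13,14)  (15,16)  (17,18)
take (1,2); take (4,5); take (9,10); take (12,13); take (13,14); take (15,16); take (17,18).
Selected: (1,2) (4,5) (9,10) (12,13) (13,14) (15,16) (17,18)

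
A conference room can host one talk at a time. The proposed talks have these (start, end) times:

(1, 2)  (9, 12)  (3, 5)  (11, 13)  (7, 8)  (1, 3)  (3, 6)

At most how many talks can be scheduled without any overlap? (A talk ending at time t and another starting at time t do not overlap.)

Order by finish time; keep every interval that doesn't clash with the previous kept one.
By end time: (1,2), (1,3), (3,5), (3,6), (7,8), (9,12), (11,13).
Pick (1,2); next start ≥ 2 → (3,5); next start ≥ 5 → (7,8); next start ≥ 8 → (9,12).
Selected 4 talks.

4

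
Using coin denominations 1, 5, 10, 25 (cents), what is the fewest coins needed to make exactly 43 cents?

6

Use the largest denomination that fits, subtract, and repeat.
43 = 1×25 + 1×10 + 1×5 + 3×1
Total coins = 1 + 1 + 1 + 3 = 6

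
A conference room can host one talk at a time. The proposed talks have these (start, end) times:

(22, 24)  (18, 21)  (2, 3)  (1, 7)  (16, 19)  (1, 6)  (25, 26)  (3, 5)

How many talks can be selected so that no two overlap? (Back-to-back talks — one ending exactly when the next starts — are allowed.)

5

Greedy by earliest finish: after sorting by end time, pick each interval compatible with the last pick.
By end time: (2,3), (3,5), (1,6), (1,7), (16,19), (18,21), (22,24), (25,26).
Pick (2,3); next start ≥ 3 → (3,5); next start ≥ 5 → (16,19); next start ≥ 19 → (22,24); next start ≥ 24 → (25,26).
Selected 5 talks.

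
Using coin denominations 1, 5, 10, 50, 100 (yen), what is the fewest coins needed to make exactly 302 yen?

5

302 − 3×100→2 − 2×1→0
Total coins = 3 + 2 = 5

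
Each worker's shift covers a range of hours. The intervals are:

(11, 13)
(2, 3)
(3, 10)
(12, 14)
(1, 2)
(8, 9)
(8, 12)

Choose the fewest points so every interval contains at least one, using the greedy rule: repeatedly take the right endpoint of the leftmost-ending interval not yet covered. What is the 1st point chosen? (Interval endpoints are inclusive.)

Process intervals by earliest right end; each time one isn't hit yet, stab at its right endpoint.
By right end: [1,2]  [2,3]  [8,9]  [3,10]  [8,12]  [11,13]  [12,14]
[1,2] uncovered → point at 2; [8,9] uncovered → point at 9; [11,13] uncovered → point at 13.
Points: 2, 9, 13 (3 total).

2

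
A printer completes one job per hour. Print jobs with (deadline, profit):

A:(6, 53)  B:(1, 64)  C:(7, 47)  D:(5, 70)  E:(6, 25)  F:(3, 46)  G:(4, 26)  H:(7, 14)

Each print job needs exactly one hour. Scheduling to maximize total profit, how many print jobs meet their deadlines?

Profit order: D=70 B=64 A=53 C=47 F=46 G=26 E=25 H=14
Assign: D→slot 5, B→slot 1, A→slot 6, C→slot 7, F→slot 3, G→slot 4, E→slot 2, H skipped.
Slots: [1:B] [2:E] [3:F] [4:G] [5:D] [6:A] [7:C]
7 of 8 scheduled.

7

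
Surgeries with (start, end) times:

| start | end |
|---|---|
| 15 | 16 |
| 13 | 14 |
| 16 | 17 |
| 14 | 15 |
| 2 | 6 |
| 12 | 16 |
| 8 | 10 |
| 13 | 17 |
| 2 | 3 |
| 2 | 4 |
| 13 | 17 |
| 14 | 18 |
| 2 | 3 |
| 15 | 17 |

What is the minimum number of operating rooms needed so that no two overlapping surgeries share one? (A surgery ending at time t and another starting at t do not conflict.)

Count concurrent intervals with a sweep; the peak is the room count.
starts: [2, 2, 2, 2, 8, 12, 13, 13, 13, 14, 14, 15, 15, 16]
ends:   [3, 3, 4, 6, 10, 14, 15, 16, 16, 17, 17, 17, 17, 18]
s2→1 s2→2 s2→3 s2→4 e3→3 e3→2 e4→1 e6→0 s8→1 e10→0 s12→1 s13→2 s13→3 s13→4 e14→3 s14→4 s14→5 e15→4 s15→5 s15→6  — peak 6.

6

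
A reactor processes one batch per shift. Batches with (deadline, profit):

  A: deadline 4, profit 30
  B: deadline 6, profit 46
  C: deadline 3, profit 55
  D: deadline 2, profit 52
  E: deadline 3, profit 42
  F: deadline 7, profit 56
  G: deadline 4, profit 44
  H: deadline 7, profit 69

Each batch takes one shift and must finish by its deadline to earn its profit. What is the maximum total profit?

By profit: H(d7,69), F(d7,56), C(d3,55), D(d2,52), B(d6,46), G(d4,44), E(d3,42), A(d4,30)
H→slot 7; F→slot 6; C→slot 3; D→slot 2; B→slot 5; G→slot 4; E→slot 1; A skipped.
Profit = 42 + 52 + 55 + 44 + 46 + 56 + 69 = 364

364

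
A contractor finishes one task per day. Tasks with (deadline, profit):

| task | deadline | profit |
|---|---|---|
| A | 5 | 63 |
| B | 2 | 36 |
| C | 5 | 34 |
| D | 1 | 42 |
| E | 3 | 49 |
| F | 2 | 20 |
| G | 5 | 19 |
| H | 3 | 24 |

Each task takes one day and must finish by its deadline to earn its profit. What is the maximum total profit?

Profit order: A=63 E=49 D=42 B=36 C=34 H=24 F=20 G=19
Assign: A→slot 5, E→slot 3, D→slot 1, B→slot 2, C→slot 4, H skipped, F skipped, G skipped.
Slots: [1:D] [2:B] [3:E] [4:C] [5:A]
Profit = 42 + 36 + 49 + 34 + 63 = 224

224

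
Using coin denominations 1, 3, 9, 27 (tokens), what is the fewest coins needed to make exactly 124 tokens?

8

Use the largest denomination that fits, subtract, and repeat.
124 − 4×27→16 − 1×9→7 − 2×3→1 − 1×1→0
Total coins = 4 + 1 + 2 + 1 = 8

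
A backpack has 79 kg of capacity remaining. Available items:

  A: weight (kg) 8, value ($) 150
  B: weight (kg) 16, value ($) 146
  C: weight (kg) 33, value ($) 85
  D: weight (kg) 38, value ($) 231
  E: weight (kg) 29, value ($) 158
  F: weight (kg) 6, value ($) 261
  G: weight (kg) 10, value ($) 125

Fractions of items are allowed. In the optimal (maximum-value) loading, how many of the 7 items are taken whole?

Sort by value per unit weight and fill in that order.
Ratios (sorted): F 43.50, A 18.75, G 12.50, B 9.12, D 6.08, E 5.45, C 2.58
take F (6 @ 261); take A (8 @ 150); take G (10 @ 125); take B (16 @ 146); take D (38 @ 231); take 1/29 of E → 5.45. Capacity used 79/79.
5 item(s) taken whole; one partial (take 1/29 of E).

5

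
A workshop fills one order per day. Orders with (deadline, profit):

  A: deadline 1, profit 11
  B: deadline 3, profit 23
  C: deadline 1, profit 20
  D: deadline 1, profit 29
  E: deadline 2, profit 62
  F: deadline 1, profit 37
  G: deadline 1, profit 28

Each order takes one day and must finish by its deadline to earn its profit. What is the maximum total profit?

Sort by profit descending; place each in the latest free slot ≤ its deadline.
By profit: E(d2,62), F(d1,37), D(d1,29), G(d1,28), B(d3,23), C(d1,20), A(d1,11)
E→slot 2; F→slot 1; D skipped; G skipped; B→slot 3; C skipped; A skipped.
Profit = 37 + 62 + 23 = 122

122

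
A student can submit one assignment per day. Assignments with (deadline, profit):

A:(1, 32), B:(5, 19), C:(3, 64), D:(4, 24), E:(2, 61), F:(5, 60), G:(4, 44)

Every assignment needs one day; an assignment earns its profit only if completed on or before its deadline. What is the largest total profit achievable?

By profit: C(d3,64), E(d2,61), F(d5,60), G(d4,44), A(d1,32), D(d4,24), B(d5,19)
C→slot 3; E→slot 2; F→slot 5; G→slot 4; A→slot 1; D skipped; B skipped.
Profit = 32 + 61 + 64 + 44 + 60 = 261

261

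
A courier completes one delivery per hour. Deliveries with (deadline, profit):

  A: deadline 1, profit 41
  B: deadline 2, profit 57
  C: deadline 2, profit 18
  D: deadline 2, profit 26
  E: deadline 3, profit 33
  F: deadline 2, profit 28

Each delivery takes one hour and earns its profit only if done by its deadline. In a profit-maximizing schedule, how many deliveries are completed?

3

By profit: B(d2,57), A(d1,41), E(d3,33), F(d2,28), D(d2,26), C(d2,18)
B→slot 2; A→slot 1; E→slot 3; F skipped; D skipped; C skipped.
3 of 6 scheduled.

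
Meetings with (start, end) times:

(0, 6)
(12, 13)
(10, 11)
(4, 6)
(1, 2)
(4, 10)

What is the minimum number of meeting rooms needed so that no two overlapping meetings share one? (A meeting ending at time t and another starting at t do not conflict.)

3

starts: [0, 1, 4, 4, 10, 12]
ends:   [2, 6, 6, 10, 11, 13]
s0→1 s1→2 e2→1 s4→2 s4→3  — peak 3.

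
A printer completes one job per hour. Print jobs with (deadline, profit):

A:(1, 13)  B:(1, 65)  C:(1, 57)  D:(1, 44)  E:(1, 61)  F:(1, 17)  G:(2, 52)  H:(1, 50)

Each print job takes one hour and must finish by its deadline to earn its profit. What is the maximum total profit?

117

Take jobs in profit order; each goes to the latest open slot no later than its deadline.
Profit order: B=65 E=61 C=57 G=52 H=50 D=44 F=17 A=13
Assign: B→slot 1, E skipped, C skipped, G→slot 2, H skipped, D skipped, F skipped, A skipped.
Slots: [1:B] [2:G]
Profit = 65 + 52 = 117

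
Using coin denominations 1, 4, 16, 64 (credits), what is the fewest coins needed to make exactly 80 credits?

Use the largest denomination that fits, subtract, and repeat.
80 = 1×64 + 1×16
Total coins = 1 + 1 = 2

2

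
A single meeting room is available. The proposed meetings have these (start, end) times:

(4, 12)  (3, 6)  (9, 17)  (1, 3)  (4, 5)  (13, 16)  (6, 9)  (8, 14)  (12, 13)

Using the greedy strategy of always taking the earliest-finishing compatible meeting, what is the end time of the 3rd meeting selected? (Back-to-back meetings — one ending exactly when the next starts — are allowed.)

Order by finish time; keep every interval that doesn't clash with the previous kept one.
By end time: (1,3), (4,5), (3,6), (6,9), (4,12), (12,13), (8,14), (13,16), (9,17).
Pick (1,3); next start ≥ 3 → (4,5); next start ≥ 5 → (6,9); next start ≥ 9 → (12,13); next start ≥ 13 → (13,16).
Selected: (1,3) (4,5) (6,9) (12,13) (13,16)

9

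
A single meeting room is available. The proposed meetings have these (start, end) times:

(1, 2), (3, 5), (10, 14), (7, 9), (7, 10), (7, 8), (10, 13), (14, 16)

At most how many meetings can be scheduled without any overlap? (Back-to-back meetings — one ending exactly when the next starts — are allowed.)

5

By end time: (1,2), (3,5), (7,8), (7,9), (7,10), (10,13), (10,14), (14,16).
Pick (1,2); next start ≥ 2 → (3,5); next start ≥ 5 → (7,8); next start ≥ 8 → (10,13); next start ≥ 13 → (14,16).
Selected 5 meetings.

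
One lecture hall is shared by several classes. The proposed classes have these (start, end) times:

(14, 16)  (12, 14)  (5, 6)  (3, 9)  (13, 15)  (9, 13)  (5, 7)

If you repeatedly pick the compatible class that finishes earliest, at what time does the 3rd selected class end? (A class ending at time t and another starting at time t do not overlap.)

15

Sorted by end: (5,6)  (5,7)  (3,9)  (9,13)  (12,14)  (13,15)  (14,16)
take (5,6); take (9,13); take (13,15).
Selected: (5,6) (9,13) (13,15)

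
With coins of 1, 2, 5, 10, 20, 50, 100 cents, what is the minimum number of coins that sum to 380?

6

380 − 3×100→80 − 1×50→30 − 1×20→10 − 1×10→0
Total coins = 3 + 1 + 1 + 1 = 6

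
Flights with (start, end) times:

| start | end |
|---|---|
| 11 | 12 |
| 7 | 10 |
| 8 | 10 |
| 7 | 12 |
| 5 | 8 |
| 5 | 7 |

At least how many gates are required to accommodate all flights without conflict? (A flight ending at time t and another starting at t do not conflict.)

3

Events (time:±→running): 5:+→1 5:+→2 7:-→1 7:+→2 7:+→3 … peak 3.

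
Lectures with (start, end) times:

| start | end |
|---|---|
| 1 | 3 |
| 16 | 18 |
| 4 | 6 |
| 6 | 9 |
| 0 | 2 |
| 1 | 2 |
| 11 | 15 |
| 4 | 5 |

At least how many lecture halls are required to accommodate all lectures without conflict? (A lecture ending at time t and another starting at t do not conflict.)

3

starts: [0, 1, 1, 4, 4, 6, 11, 16]
ends:   [2, 2, 3, 5, 6, 9, 15, 18]
s0→1 s1→2 s1→3  — peak 3.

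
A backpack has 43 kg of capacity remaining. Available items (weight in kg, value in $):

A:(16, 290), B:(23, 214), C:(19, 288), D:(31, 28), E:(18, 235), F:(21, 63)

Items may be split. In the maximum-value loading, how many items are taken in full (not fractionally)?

2

Order: A (290/16=18.12) > C (288/19=15.16) > E (235/18=13.06) > B (214/23=9.30) > F (63/21=3.00) > D (28/31=0.90)
Fill: take A (16 @ 290) → take C (19 @ 288) → take 8/18 of E → 104.44; 43/43 used.
2 item(s) taken whole; one partial (take 8/18 of E).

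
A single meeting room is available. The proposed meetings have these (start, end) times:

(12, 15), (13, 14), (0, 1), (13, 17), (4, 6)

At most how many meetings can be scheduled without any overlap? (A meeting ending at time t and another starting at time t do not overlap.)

By end time: (0,1), (4,6), (13,14), (12,15), (13,17).
Pick (0,1); next start ≥ 1 → (4,6); next start ≥ 6 → (13,14).
Selected 3 meetings.

3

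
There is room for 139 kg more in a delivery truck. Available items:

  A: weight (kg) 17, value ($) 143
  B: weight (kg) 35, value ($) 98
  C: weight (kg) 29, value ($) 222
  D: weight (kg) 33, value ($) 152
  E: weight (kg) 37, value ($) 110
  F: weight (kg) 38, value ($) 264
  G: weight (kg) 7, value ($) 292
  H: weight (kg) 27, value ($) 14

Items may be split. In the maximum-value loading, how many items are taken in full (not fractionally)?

5

Order: G (292/7=41.71) > A (143/17=8.41) > C (222/29=7.66) > F (264/38=6.95) > D (152/33=4.61) > E (110/37=2.97) > B (98/35=2.80) > H (14/27=0.52)
Fill: take G (7 @ 292) → take A (17 @ 143) → take C (29 @ 222) → take F (38 @ 264) → take D (33 @ 152) → take 15/37 of E → 44.59; 139/139 used.
5 item(s) taken whole; one partial (take 15/37 of E).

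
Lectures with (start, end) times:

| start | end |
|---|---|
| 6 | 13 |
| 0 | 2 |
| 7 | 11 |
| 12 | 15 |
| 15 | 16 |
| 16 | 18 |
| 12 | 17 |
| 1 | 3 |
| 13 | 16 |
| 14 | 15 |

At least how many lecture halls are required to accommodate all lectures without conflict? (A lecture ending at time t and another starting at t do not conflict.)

starts: [0, 1, 6, 7, 12, 12, 13, 14, 15, 16]
ends:   [2, 3, 11, 13, 15, 15, 16, 16, 17, 18]
s0→1 s1→2 e2→1 e3→0 s6→1 s7→2 e11→1 s12→2 s12→3 e13→2 s13→3 s14→4  — peak 4.

4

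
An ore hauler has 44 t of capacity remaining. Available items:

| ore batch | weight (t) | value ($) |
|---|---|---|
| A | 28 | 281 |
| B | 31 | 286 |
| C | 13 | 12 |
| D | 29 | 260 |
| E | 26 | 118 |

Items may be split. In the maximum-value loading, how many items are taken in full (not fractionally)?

Ratios (sorted): A 10.04, B 9.23, D 8.97, E 4.54, C 0.92
take A (28 @ 281); take 16/31 of B → 147.61. Capacity used 44/44.
1 item(s) taken whole; one partial (take 16/31 of B).

1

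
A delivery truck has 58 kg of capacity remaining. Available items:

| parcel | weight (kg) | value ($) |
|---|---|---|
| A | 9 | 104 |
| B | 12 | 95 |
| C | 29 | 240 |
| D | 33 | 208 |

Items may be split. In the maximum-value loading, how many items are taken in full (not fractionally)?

Order: A (104/9=11.56) > C (240/29=8.28) > B (95/12=7.92) > D (208/33=6.30)
Fill: take A (9 @ 104) → take C (29 @ 240) → take B (12 @ 95) → take 8/33 of D → 50.42; 58/58 used.
3 item(s) taken whole; one partial (take 8/33 of D).

3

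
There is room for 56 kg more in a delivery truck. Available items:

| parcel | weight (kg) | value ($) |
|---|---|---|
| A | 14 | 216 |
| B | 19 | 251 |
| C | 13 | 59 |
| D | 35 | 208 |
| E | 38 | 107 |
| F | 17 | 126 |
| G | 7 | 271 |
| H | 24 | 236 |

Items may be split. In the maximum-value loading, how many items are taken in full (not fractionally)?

3

Sort by value per unit weight and fill in that order.
Ratios (sorted): G 38.71, A 15.43, B 13.21, H 9.83, F 7.41, D 5.94, C 4.54, E 2.82
take G (7 @ 271); take A (14 @ 216); take B (19 @ 251); take 16/24 of H → 157.33. Capacity used 56/56.
3 item(s) taken whole; one partial (take 16/24 of H).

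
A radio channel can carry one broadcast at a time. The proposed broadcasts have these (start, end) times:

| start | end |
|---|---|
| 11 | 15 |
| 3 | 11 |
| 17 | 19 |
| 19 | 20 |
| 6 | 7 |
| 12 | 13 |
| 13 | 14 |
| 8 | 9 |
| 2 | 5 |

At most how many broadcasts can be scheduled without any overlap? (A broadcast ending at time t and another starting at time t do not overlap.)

7

Greedy by earliest finish: after sorting by end time, pick each interval compatible with the last pick.
By end time: (2,5), (6,7), (8,9), (3,11), (12,13), (13,14), (11,15), (17,19), (19,20).
Pick (2,5); next start ≥ 5 → (6,7); next start ≥ 7 → (8,9); next start ≥ 9 → (12,13); next start ≥ 13 → (13,14); next start ≥ 14 → (17,19); next start ≥ 19 → (19,20).
Selected 7 broadcasts.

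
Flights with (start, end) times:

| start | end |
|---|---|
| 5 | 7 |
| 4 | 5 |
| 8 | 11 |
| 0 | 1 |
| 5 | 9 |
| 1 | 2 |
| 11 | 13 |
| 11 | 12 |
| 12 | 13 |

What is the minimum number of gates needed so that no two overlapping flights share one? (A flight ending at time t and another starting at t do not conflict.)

The answer is the maximum number of intervals overlapping at any instant.
Events (time:±→running): 0:+→1 1:-→0 1:+→1 2:-→0 4:+→1 5:-→0 5:+→1 5:+→2 … peak 2.

2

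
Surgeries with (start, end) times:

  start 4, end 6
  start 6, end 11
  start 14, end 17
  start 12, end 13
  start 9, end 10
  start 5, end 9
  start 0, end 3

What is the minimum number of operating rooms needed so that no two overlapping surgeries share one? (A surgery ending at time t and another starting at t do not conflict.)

2

Count concurrent intervals with a sweep; the peak is the room count.
Events (time:±→running): 0:+→1 3:-→0 4:+→1 5:+→2 … peak 2.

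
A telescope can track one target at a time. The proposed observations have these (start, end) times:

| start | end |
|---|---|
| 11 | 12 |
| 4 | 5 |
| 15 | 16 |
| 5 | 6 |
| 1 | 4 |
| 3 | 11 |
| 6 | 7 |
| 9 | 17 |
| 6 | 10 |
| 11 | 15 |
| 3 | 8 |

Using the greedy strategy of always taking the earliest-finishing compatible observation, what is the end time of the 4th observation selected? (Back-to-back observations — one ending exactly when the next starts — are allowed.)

7

Order by finish time; keep every interval that doesn't clash with the previous kept one.
Sorted by end: (1,4)  (4,5)  (5,6)  (6,7)  (3,8)  (6,10)  (3,11)  (11,12)  (11,15)  (15,16)  (9,17)
take (1,4); take (4,5); take (5,6); take (6,7); skip (3,8); skip (6,10); take (11,12); skip (11,15); take (15,16); skip (9,17).
Selected: (1,4) (4,5) (5,6) (6,7) (11,12) (15,16)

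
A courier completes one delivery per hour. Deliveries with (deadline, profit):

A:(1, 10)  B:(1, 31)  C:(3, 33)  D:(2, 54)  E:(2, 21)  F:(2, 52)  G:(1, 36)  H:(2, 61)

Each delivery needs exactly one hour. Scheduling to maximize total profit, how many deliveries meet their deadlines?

3

By profit: H(d2,61), D(d2,54), F(d2,52), G(d1,36), C(d3,33), B(d1,31), E(d2,21), A(d1,10)
H→slot 2; D→slot 1; F skipped; G skipped; C→slot 3; B skipped; E skipped; A skipped.
3 of 8 scheduled.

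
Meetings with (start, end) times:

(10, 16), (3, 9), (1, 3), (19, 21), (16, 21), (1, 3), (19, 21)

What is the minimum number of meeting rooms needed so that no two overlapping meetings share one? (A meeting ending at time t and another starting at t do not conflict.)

3

starts: [1, 1, 3, 10, 16, 19, 19]
ends:   [3, 3, 9, 16, 21, 21, 21]
s1→1 s1→2 e3→1 e3→0 s3→1 e9→0 s10→1 e16→0 s16→1 s19→2 s19→3  — peak 3.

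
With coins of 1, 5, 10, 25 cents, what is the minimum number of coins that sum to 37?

Use the largest denomination that fits, subtract, and repeat.
37 − 1×25→12 − 1×10→2 − 2×1→0
Total coins = 1 + 1 + 2 = 4

4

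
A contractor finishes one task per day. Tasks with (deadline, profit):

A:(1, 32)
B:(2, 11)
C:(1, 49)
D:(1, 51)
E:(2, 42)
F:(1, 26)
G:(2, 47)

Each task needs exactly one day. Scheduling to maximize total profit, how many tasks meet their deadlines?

Take jobs in profit order; each goes to the latest open slot no later than its deadline.
Profit order: D=51 C=49 G=47 E=42 A=32 F=26 B=11
Assign: D→slot 1, C skipped, G→slot 2, E skipped, A skipped, F skipped, B skipped.
Slots: [1:D] [2:G]
2 of 7 scheduled.

2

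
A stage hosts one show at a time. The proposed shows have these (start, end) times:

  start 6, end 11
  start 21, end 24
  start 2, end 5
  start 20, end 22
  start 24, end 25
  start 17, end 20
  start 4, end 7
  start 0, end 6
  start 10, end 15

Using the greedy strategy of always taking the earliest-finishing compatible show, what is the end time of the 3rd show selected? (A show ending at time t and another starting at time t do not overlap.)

By end time: (2,5), (0,6), (4,7), (6,11), (10,15), (17,20), (20,22), (21,24), (24,25).
Pick (2,5); next start ≥ 5 → (6,11); next start ≥ 11 → (17,20); next start ≥ 20 → (20,22); next start ≥ 22 → (24,25).
Selected: (2,5) (6,11) (17,20) (20,22) (24,25)

20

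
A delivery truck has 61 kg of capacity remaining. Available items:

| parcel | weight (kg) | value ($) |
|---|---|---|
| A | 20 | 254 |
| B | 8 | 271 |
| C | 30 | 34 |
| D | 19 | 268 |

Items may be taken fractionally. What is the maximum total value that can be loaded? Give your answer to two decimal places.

Ratios (sorted): B 33.88, D 14.11, A 12.70, C 1.13
take B (8 @ 271); take D (19 @ 268); take A (20 @ 254); take 14/30 of C → 15.87. Capacity used 61/61.
Total value = 808.87

808.87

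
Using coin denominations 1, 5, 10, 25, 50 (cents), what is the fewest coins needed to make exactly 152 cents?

5

Greedy: take as many of the largest coin as possible, then repeat with the remainder.
152 = 3×50 + 2×1
Total coins = 3 + 2 = 5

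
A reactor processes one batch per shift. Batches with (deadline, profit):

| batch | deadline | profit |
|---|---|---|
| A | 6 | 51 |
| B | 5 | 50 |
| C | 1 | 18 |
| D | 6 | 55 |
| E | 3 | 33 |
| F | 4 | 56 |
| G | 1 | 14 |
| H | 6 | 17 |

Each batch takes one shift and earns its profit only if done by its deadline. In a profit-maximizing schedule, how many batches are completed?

6

Profit order: F=56 D=55 A=51 B=50 E=33 C=18 H=17 G=14
Assign: F→slot 4, D→slot 6, A→slot 5, B→slot 3, E→slot 2, C→slot 1, H skipped, G skipped.
Slots: [1:C] [2:E] [3:B] [4:F] [5:A] [6:D]
6 of 8 scheduled.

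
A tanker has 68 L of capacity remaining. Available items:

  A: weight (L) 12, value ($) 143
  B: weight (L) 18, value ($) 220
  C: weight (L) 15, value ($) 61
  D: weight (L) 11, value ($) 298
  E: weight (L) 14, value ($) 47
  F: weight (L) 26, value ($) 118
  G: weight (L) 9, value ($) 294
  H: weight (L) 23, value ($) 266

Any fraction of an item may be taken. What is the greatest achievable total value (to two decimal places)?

Greedy by value/weight ratio, highest first.
Ratios (sorted): G 32.67, D 27.09, B 12.22, A 11.92, H 11.57, F 4.54, C 4.07, E 3.36
take G (9 @ 294); take D (11 @ 298); take B (18 @ 220); take A (12 @ 143); take 18/23 of H → 208.17. Capacity used 68/68.
Total value = 1163.17

1163.17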